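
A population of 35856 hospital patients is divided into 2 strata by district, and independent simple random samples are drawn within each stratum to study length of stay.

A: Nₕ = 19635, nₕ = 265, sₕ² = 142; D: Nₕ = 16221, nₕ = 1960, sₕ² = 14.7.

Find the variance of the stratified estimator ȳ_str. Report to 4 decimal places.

Var(ȳ_str) = Σₕ Wₕ²(1 − fₕ)sₕ²/nₕ with Wₕ = Nₕ/N, N = 35856.
A: Wₕ = 0.54760710; term = 0.54760710²·(1 − 0.01349631)·142/265 = 0.15851827.
D: Wₕ = 0.45239290; term = 0.45239290²·(1 − 0.12083102)·14.7/1960 = 0.0013494761.
Sum = 0.15986775.

0.1599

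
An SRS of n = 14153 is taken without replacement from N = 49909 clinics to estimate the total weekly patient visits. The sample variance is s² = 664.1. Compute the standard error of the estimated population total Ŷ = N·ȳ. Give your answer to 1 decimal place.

Var(Ŷ) = N²·Var(ȳ) = N²·(1 − n/N)·s²/n.
f = 14153/49909 = 0.28357611; Var(ȳ) = 0.71642389·664.1/14153 = 0.033616697.
Var(Ŷ) = 49909² · 0.033616697 = 8.3736109 × 10^7.
SE(Ŷ) = √(8.3736109 × 10^7) = 9150.7.

9150.7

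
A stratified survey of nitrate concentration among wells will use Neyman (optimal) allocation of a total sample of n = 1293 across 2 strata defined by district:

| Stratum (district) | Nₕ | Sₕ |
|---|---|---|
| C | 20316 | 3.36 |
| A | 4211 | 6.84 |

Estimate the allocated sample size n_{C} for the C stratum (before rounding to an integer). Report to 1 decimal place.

Neyman allocation: nₕ = n·NₕSₕ / Σⱼ NⱼSⱼ.
Σ NⱼSⱼ = 20316·3.36 + 4211·6.84 = 97065.
n_{C} = 1293·20316·3.36 / 97065 = 909.3.

909.3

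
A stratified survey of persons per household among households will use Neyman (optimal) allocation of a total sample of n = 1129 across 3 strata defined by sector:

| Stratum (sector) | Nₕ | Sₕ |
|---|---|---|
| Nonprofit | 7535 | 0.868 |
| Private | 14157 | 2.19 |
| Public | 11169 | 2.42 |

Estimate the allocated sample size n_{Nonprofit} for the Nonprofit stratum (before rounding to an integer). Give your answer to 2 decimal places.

Neyman allocation: nₕ = n·NₕSₕ / Σⱼ NⱼSⱼ.
Σ NⱼSⱼ = 7535·0.868 + 14157·2.19 + 11169·2.42 = 64573.19.
n_{Nonprofit} = 1129·7535·0.868 / 64573.19 = 114.35.

114.35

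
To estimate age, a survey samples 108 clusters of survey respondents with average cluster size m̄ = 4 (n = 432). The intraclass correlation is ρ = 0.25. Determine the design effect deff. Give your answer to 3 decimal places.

deff = 1 + (4 − 1)·0.25 = 1 + 0.75 = 1.75.

1.750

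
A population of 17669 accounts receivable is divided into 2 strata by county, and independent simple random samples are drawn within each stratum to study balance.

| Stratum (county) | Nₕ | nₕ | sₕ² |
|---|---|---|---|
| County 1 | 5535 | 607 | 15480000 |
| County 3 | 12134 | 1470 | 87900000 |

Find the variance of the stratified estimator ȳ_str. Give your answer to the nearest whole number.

Var(ȳ_str) = Σₕ Wₕ²(1 − fₕ)sₕ²/nₕ with Wₕ = Nₕ/N, N = 17669.
County 1: Wₕ = 0.31326051; term = 0.31326051²·(1 − 0.10966576)·15480000/607 = 2228.1614.
County 3: Wₕ = 0.68673949; term = 0.68673949²·(1 − 0.12114719)·87900000/1470 = 24784.019.
Sum = 27012.18.

27012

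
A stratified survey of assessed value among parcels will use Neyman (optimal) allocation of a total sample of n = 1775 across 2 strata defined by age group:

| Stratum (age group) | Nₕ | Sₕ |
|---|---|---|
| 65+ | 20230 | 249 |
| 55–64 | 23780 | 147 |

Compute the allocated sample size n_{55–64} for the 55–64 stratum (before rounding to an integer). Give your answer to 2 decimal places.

727.16

Neyman allocation: nₕ = n·NₕSₕ / Σⱼ NⱼSⱼ.
Σ NⱼSⱼ = 20230·249 + 23780·147 = 8.53293 × 10^6.
n_{55–64} = 1775·23780·147 / (8.53293 × 10^6) = 727.16.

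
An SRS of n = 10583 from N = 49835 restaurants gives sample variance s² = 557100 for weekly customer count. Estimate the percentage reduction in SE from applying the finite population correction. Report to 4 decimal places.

11.2510

f = n/N = 10583/49835 = 0.21236079.
SE_no-fpc = √(s²/n) = 7.2554137; SE_fpc = √((1−f)s²/n) = 6.43911.
Ratio = √(1−f) = 0.88749040. Reduction = 100·(1 − 0.88749040) = 11.2510%.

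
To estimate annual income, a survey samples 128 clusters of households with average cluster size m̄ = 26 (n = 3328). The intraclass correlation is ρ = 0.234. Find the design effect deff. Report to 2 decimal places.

6.85

deff = 1 + (26 − 1)·0.234 = 1 + 5.85 = 6.85.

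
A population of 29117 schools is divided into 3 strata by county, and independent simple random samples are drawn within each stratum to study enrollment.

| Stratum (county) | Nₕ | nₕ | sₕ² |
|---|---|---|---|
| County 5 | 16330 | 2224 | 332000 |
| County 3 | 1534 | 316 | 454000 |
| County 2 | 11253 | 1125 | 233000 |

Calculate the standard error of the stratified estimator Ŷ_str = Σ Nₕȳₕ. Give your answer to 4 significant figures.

246300

Var(Ŷ_str) = Σₕ Nₕ²(1 − fₕ)sₕ²/nₕ.
County 5: 16330²·(1 − 2224/16330)·332000/2224 = 3.4386927 × 10^10.
County 3: 1534²·(1 − 316/1534)·454000/316 = 2.6843641 × 10^9.
County 2: 11253²·(1 − 1125/11253)·233000/1125 = 2.3604533 × 10^10.
Sum = 6.0675824 × 10^10.
SE = √(6.0675824 × 10^10) = 246300.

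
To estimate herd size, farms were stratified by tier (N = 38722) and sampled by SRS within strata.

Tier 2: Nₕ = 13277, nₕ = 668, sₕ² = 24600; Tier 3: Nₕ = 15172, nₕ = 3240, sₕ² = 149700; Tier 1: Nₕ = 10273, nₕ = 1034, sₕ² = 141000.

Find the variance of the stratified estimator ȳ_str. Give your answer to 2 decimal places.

Var(ȳ_str) = Σₕ Wₕ²(1 − fₕ)sₕ²/nₕ with Wₕ = Nₕ/N, N = 38722.
Tier 2: Wₕ = 0.34288002; term = 0.34288002²·(1 − 0.05031257)·24600/668 = 4.1117214.
Tier 3: Wₕ = 0.39181860; term = 0.39181860²·(1 − 0.21355128)·149700/3240 = 5.5784983.
Tier 1: Wₕ = 0.26530138; term = 0.26530138²·(1 − 0.10065220)·141000/1034 = 8.6318775.
Sum = 18.322097.

18.32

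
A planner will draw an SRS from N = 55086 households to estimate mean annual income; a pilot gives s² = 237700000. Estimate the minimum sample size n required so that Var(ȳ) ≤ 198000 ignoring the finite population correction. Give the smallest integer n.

Without fpc, n₀ = s²/D = 237700000/198000 = 1200.5051.
Rounding up, n = 1201.

1201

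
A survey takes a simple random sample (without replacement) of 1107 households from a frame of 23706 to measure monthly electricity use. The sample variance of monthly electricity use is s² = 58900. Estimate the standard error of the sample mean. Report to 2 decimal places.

Under SRS without replacement, Var(ȳ) = (1 − f)·s²/n with f = n/N = 1107/23706 = 0.04669704.
Var(ȳ) = (1 − 0.04669704)·58900/1107 = 0.95330296·53.206865 = 50.722262.
SE(ȳ) = √(50.722262) = 7.12.

7.12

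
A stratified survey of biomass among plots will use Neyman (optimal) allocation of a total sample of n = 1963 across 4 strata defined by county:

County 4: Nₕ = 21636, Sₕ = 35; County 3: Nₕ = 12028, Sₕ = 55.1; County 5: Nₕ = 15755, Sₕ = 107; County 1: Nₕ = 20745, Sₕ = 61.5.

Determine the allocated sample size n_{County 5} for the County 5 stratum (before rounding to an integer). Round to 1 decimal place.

755.2

Neyman allocation: nₕ = n·NₕSₕ / Σⱼ NⱼSⱼ.
Σ NⱼSⱼ = 21636·35 + 12028·55.1 + 15755·107 + 20745·61.5 = 4.3816053 × 10^6.
n_{County 5} = 1963·15755·107 / (4.3816053 × 10^6) = 755.2.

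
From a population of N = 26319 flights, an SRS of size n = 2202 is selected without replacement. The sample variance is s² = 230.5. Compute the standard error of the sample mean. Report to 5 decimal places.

0.30971

Under SRS without replacement, Var(ȳ) = (1 − f)·s²/n with f = n/N = 2202/26319 = 0.08366579.
Var(ȳ) = (1 − 0.08366579)·230.5/2202 = 0.91633421·0.10467757 = 0.095919634.
SE(ȳ) = √(0.095919634) = 0.30971.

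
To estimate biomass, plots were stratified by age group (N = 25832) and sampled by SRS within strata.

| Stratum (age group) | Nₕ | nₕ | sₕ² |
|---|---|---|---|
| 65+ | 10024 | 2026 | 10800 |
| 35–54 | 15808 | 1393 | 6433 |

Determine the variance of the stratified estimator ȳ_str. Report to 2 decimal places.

2.22

Var(ȳ_str) = Σₕ Wₕ²(1 − fₕ)sₕ²/nₕ with Wₕ = Nₕ/N, N = 25832.
65+: Wₕ = 0.38804583; term = 0.38804583²·(1 − 0.20211492)·10800/2026 = 0.64045808.
35–54: Wₕ = 0.61195417; term = 0.61195417²·(1 − 0.08811994)·6433/1393 = 1.5770227.
Sum = 2.2174808.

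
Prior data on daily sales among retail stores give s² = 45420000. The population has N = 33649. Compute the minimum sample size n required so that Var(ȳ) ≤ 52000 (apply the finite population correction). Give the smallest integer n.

Without fpc, n₀ = s²/D = 45420000/52000 = 873.4615.
With fpc, (1 − n/N)·s²/n ≤ D requires n ≥ n₀/(1 + n₀/N) = 873.4615/(1 + 873.4615/33649) = 851.3618.
Rounding up, n = 852.

852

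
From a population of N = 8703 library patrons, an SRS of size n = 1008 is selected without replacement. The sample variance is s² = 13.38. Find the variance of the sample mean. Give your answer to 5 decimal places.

Under SRS without replacement, Var(ȳ) = (1 − f)·s²/n with f = n/N = 1008/8703 = 0.11582213.
Var(ȳ) = (1 − 0.11582213)·13.38/1008 = 0.88417787·0.01327381 = 0.011736409.

0.01174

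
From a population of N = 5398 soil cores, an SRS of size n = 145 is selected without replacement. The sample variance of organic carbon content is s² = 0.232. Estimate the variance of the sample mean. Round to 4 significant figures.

Under SRS without replacement, Var(ȳ) = (1 − f)·s²/n with f = n/N = 145/5398 = 0.02686180.
Var(ȳ) = (1 − 0.02686180)·0.232/145 = 0.97313820·0.0016 = 0.0015570211.

0.001557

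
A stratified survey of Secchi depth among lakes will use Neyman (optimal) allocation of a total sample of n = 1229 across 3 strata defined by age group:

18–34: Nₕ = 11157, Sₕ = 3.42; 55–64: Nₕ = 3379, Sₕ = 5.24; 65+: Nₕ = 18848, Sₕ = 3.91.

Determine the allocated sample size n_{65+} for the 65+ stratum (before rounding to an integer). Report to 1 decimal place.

Neyman allocation: nₕ = n·NₕSₕ / Σⱼ NⱼSⱼ.
Σ NⱼSⱼ = 11157·3.42 + 3379·5.24 + 18848·3.91 = 129558.58.
n_{65+} = 1229·18848·3.91 / 129558.58 = 699.1.

699.1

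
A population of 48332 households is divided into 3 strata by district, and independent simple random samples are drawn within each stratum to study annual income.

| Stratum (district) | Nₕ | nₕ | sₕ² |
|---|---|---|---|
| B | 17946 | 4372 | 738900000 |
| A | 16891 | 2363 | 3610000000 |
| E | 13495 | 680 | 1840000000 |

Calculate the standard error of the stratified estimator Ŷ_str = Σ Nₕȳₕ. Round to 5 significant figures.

2.9732 × 10^7

Var(Ŷ_str) = Σₕ Nₕ²(1 − fₕ)sₕ²/nₕ.
B: 17946²·(1 − 4372/17946)·738900000/4372 = 4.1170015 × 10^13.
A: 16891²·(1 − 2363/16891)·3610000000/2363 = 3.7489071 × 10^14.
E: 13495²·(1 − 680/13495)·1840000000/680 = 4.6795103 × 10^14.
Sum = 8.8401176 × 10^14.
SE = √(8.8401176 × 10^14) = 2.9732 × 10^7.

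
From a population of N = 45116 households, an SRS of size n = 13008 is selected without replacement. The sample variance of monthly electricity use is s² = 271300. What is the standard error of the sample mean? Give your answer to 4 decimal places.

Under SRS without replacement, Var(ȳ) = (1 − f)·s²/n with f = n/N = 13008/45116 = 0.28832343.
Var(ȳ) = (1 − 0.28832343)·271300/13008 = 0.71167657·20.856396 = 14.843008.
SE(ȳ) = √(14.843008) = 3.8527.

3.8527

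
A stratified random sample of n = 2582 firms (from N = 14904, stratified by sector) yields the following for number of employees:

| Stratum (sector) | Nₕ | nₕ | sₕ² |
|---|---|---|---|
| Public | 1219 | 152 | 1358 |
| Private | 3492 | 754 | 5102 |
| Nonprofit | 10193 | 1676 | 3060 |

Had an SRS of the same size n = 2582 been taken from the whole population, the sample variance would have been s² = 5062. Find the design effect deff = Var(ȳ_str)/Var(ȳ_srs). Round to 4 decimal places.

0.6522

Var(ȳ_str) = Σ Wₕ²(1−fₕ)sₕ²/nₕ with Wₕ = Nₕ/14904:
  Public: (1219/14904)²·(1−152/1219)·1358/152 = 0.052314084
  Private: (3492/14904)²·(1−754/3492)·5102/754 = 0.29125347
  Nonprofit: (10193/14904)²·(1−1676/10193)·3060/1676 = 0.71355984
  → Var(ȳ_str) = 1.0571274.
Var(ȳ_srs) = (1 − 2582/14904)·5062/2582 = 1.6208554.
deff = 1.0571274 / 1.6208554 = 0.6522.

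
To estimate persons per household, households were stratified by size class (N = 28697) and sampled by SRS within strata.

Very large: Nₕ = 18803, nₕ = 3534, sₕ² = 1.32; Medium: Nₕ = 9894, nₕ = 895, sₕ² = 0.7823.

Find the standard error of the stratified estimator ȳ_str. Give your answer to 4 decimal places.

0.0150

Var(ȳ_str) = Σₕ Wₕ²(1 − fₕ)sₕ²/nₕ with Wₕ = Nₕ/N, N = 28697.
Very large: Wₕ = 0.65522528; term = 0.65522528²·(1 − 0.18794873)·1.32/3534 = 1.3021833 × 10^-4.
Medium: Wₕ = 0.34477472; term = 0.34477472²·(1 − 0.09045886)·0.7823/895 = 9.4502535 × 10^-5.
Sum = 2.2472087 × 10^-4.
SE = √(2.2472087 × 10^-4) = 0.0150.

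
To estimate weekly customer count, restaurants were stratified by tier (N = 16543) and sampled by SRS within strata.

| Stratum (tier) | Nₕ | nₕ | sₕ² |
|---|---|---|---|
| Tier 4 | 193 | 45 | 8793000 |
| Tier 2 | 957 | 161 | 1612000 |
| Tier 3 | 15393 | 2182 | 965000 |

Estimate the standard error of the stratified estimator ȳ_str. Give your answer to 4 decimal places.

Var(ȳ_str) = Σₕ Wₕ²(1 − fₕ)sₕ²/nₕ with Wₕ = Nₕ/N, N = 16543.
Tier 4: Wₕ = 0.01166657; term = 0.01166657²·(1 − 0.23316062)·8793000/45 = 20.394593.
Tier 2: Wₕ = 0.05784924; term = 0.05784924²·(1 − 0.16823406)·1612000/161 = 27.869914.
Tier 3: Wₕ = 0.93048419; term = 0.93048419²·(1 − 0.14175274)·965000/2182 = 328.62681.
Sum = 376.89132.
SE = √(376.89132) = 19.4137.

19.4137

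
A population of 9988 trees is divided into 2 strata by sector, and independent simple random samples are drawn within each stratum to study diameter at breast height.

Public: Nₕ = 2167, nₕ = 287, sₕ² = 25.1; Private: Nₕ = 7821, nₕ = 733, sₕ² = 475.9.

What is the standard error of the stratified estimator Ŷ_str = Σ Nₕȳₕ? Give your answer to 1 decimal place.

6028.9

Var(Ŷ_str) = Σₕ Nₕ²(1 − fₕ)sₕ²/nₕ.
Public: 2167²·(1 − 287/2167)·25.1/287 = 356294.06.
Private: 7821²·(1 − 733/7821)·475.9/733 = 3.5991316 × 10^7.
Sum = 3.634761 × 10^7.
SE = √(3.634761 × 10^7) = 6028.9.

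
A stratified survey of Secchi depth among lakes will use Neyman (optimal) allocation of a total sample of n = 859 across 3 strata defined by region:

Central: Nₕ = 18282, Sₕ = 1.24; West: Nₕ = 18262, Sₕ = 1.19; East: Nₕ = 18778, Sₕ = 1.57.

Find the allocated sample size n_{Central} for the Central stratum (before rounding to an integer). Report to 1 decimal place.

Neyman allocation: nₕ = n·NₕSₕ / Σⱼ NⱼSⱼ.
Σ NⱼSⱼ = 18282·1.24 + 18262·1.19 + 18778·1.57 = 73882.92.
n_{Central} = 859·18282·1.24 / 73882.92 = 263.6.

263.6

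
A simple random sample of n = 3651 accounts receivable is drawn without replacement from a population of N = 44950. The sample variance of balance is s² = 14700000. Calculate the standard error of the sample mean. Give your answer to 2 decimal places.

Under SRS without replacement, Var(ȳ) = (1 − f)·s²/n with f = n/N = 3651/44950 = 0.08122358.
Var(ȳ) = (1 − 0.08122358)·14700000/3651 = 0.91877642·4026.2942 = 3699.2641.
SE(ȳ) = √(3699.2641) = 60.82.

60.82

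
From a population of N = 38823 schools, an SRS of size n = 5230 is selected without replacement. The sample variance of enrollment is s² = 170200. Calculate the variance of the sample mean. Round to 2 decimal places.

Under SRS without replacement, Var(ȳ) = (1 − f)·s²/n with f = n/N = 5230/38823 = 0.13471396.
Var(ȳ) = (1 − 0.13471396)·170200/5230 = 0.86528604·32.543021 = 28.159022.

28.16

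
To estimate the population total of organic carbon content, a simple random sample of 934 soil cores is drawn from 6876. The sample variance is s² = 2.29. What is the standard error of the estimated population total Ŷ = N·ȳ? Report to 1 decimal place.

316.5

Var(Ŷ) = N²·Var(ȳ) = N²·(1 − n/N)·s²/n.
f = 934/6876 = 0.13583479; Var(ȳ) = 0.86416521·2.29/934 = 0.0021187777.
Var(Ŷ) = 6876² · 0.0021187777 = 100174.49.
SE(Ŷ) = √(100174.49) = 316.5.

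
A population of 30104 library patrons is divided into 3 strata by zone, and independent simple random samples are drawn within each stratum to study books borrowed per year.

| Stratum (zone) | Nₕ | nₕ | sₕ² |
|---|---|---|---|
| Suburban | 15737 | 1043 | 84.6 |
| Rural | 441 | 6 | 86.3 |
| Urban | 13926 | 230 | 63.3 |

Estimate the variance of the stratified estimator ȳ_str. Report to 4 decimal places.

0.0817

Var(ȳ_str) = Σₕ Wₕ²(1 − fₕ)sₕ²/nₕ with Wₕ = Nₕ/N, N = 30104.
Suburban: Wₕ = 0.52275445; term = 0.52275445²·(1 − 0.06627693)·84.6/1043 = 0.020696629.
Rural: Wₕ = 0.01464922; term = 0.01464922²·(1 − 0.01360544)·86.3/6 = 0.0030446613.
Urban: Wₕ = 0.46259633; term = 0.46259633²·(1 − 0.01651587)·63.3/230 = 0.05792254.
Sum = 0.08166383.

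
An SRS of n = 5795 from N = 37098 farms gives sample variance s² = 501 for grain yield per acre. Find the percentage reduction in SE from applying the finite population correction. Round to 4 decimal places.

8.1418

f = n/N = 5795/37098 = 0.15620788.
SE_no-fpc = √(s²/n) = 0.29403034; SE_fpc = √((1−f)s²/n) = 0.27009085.
Ratio = √(1−f) = 0.91858158. Reduction = 100·(1 − 0.91858158) = 8.1418%.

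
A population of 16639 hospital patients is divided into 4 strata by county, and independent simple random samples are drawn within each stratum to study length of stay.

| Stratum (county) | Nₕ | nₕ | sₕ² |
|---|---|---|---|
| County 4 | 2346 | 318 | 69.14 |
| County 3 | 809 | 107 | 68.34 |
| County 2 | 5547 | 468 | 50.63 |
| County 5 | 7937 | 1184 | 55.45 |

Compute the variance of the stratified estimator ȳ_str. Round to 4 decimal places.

Var(ȳ_str) = Σₕ Wₕ²(1 − fₕ)sₕ²/nₕ with Wₕ = Nₕ/N, N = 16639.
County 4: Wₕ = 0.14099405; term = 0.14099405²·(1 − 0.13554987)·69.14/318 = 0.0037363175.
County 3: Wₕ = 0.04862071; term = 0.04862071²·(1 − 0.13226205)·68.34/107 = 0.0013101541.
County 2: Wₕ = 0.33337340; term = 0.33337340²·(1 − 0.08436993)·50.63/468 = 0.011008902.
County 5: Wₕ = 0.47701184; term = 0.47701184²·(1 − 0.14917475)·55.45/1184 = 0.0090666851.
Sum = 0.025122059.

0.0251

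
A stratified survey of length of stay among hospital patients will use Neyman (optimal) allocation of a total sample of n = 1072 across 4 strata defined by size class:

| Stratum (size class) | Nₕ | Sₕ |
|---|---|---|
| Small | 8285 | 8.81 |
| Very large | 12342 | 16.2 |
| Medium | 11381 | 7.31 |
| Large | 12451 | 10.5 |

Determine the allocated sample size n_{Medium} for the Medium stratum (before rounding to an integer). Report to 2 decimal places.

183.18

Neyman allocation: nₕ = n·NₕSₕ / Σⱼ NⱼSⱼ.
Σ NⱼSⱼ = 8285·8.81 + 12342·16.2 + 11381·7.31 + 12451·10.5 = 486861.86.
n_{Medium} = 1072·11381·7.31 / 486861.86 = 183.18.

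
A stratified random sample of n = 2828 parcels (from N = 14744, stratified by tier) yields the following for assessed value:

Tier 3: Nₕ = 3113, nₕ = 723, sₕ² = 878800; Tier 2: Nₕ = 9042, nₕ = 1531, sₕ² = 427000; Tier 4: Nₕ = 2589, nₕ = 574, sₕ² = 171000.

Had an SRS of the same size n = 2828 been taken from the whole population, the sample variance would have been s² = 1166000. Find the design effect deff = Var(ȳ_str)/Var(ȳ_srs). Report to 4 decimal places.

0.4078

Var(ȳ_str) = Σ Wₕ²(1−fₕ)sₕ²/nₕ with Wₕ = Nₕ/14744:
  Tier 3: (3113/14744)²·(1−723/3113)·878800/723 = 41.60046
  Tier 2: (9042/14744)²·(1−1531/9042)·427000/1531 = 87.133329
  Tier 4: (2589/14744)²·(1−574/2589)·171000/574 = 7.1492531
  → Var(ȳ_str) = 135.88304.
Var(ȳ_srs) = (1 − 2828/14744)·1166000/2828 = 333.2225.
deff = 135.88304 / 333.2225 = 0.4078.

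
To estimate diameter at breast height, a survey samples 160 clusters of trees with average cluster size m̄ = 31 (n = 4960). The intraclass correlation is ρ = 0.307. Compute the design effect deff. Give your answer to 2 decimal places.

10.21

deff = 1 + (31 − 1)·0.307 = 1 + 9.21 = 10.21.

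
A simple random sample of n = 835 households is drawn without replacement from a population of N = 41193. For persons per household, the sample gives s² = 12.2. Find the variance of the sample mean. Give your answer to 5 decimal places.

0.01431

Under SRS without replacement, Var(ȳ) = (1 − f)·s²/n with f = n/N = 835/41193 = 0.02027043.
Var(ȳ) = (1 − 0.02027043)·12.2/835 = 0.97972957·0.014610778 = 0.014314612.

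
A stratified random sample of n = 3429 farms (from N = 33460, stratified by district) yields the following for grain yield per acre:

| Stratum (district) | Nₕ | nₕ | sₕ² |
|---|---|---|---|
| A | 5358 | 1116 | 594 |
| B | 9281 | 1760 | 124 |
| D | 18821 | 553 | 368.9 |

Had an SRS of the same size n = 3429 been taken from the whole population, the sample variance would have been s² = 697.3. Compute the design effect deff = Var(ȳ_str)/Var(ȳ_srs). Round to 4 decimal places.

1.2057

Var(ȳ_str) = Σ Wₕ²(1−fₕ)sₕ²/nₕ with Wₕ = Nₕ/33460:
  A: (5358/33460)²·(1−1116/5358)·594/1116 = 0.010805472
  B: (9281/33460)²·(1−1760/9281)·124/1760 = 0.0043926592
  D: (18821/33460)²·(1−553/18821)·368.9/553 = 0.20486386
  → Var(ȳ_str) = 0.22006199.
Var(ȳ_srs) = (1 − 3429/33460)·697.3/3429 = 0.18251394.
deff = 0.22006199 / 0.18251394 = 1.2057.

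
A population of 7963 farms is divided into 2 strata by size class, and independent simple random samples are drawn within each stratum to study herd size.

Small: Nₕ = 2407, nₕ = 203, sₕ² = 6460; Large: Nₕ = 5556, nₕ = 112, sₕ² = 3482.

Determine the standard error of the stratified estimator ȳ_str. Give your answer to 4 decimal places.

Var(ȳ_str) = Σₕ Wₕ²(1 − fₕ)sₕ²/nₕ with Wₕ = Nₕ/N, N = 7963.
Small: Wₕ = 0.30227301; term = 0.30227301²·(1 − 0.08433735)·6460/203 = 2.6623842.
Large: Wₕ = 0.69772699; term = 0.69772699²·(1 − 0.02015839)·3482/112 = 14.829881.
Sum = 17.492265.
SE = √(17.492265) = 4.1824.

4.1824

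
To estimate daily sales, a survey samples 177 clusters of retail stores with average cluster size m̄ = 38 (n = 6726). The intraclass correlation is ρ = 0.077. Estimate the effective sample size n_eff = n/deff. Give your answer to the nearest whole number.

deff = 1 + (38 − 1)·0.077 = 1 + 2.849 = 3.849.
n_eff = 6726 / 3.849 = 1747.

1747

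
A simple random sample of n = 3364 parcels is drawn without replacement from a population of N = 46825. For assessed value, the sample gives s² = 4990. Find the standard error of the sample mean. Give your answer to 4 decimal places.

1.1734

Under SRS without replacement, Var(ȳ) = (1 − f)·s²/n with f = n/N = 3364/46825 = 0.07184196.
Var(ȳ) = (1 − 0.07184196)·4990/3364 = 0.92815804·1.4833532 = 1.3767861.
SE(ȳ) = √(1.3767861) = 1.1734.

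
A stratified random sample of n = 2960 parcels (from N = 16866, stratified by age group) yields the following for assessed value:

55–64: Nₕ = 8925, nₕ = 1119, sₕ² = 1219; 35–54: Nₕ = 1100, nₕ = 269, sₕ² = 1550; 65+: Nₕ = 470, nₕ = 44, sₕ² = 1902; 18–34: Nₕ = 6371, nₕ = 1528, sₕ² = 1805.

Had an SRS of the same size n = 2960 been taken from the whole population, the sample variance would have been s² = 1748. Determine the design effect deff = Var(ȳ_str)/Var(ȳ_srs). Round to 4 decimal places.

0.9116

Var(ȳ_str) = Σ Wₕ²(1−fₕ)sₕ²/nₕ with Wₕ = Nₕ/16866:
  55–64: (8925/16866)²·(1−1119/8925)·1219/1119 = 0.26680023
  35–54: (1100/16866)²·(1−269/1100)·1550/269 = 0.018516075
  65+: (470/16866)²·(1−44/470)·1902/44 = 0.030425737
  18–34: (6371/16866)²·(1−1528/6371)·1805/1528 = 0.12813027
  → Var(ȳ_str) = 0.44387231.
Var(ȳ_srs) = (1 − 2960/16866)·1748/2960 = 0.48690008.
deff = 0.44387231 / 0.48690008 = 0.9116.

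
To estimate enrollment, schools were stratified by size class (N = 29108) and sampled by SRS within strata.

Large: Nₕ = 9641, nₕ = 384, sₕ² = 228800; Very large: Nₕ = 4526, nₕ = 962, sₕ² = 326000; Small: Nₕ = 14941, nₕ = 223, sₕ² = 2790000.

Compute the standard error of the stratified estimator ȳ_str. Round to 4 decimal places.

57.5879

Var(ȳ_str) = Σₕ Wₕ²(1 − fₕ)sₕ²/nₕ with Wₕ = Nₕ/N, N = 29108.
Large: Wₕ = 0.33121479; term = 0.33121479²·(1 − 0.03982989)·228800/384 = 62.761369.
Very large: Wₕ = 0.15548990; term = 0.15548990²·(1 − 0.21254971)·326000/962 = 6.4516387.
Small: Wₕ = 0.51329531; term = 0.51329531²·(1 − 0.01492537)·2790000/223 = 3247.1554.
Sum = 3316.3684.
SE = √(3316.3684) = 57.5879.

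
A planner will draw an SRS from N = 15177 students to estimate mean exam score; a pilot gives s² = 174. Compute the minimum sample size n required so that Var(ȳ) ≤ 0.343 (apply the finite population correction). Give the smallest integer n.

Without fpc, n₀ = s²/D = 174/0.343 = 507.2886.
With fpc, (1 − n/N)·s²/n ≤ D requires n ≥ n₀/(1 + n₀/N) = 507.2886/(1 + 507.2886/15177) = 490.8810.
Rounding up, n = 491.

491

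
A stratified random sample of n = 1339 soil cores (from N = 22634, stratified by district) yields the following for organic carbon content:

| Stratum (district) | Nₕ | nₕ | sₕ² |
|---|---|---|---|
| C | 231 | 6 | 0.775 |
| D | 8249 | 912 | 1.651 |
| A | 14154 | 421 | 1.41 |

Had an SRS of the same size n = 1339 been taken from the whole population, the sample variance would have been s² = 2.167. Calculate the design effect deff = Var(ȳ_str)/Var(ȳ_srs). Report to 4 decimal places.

Var(ȳ_str) = Σ Wₕ²(1−fₕ)sₕ²/nₕ with Wₕ = Nₕ/22634:
  C: (231/22634)²·(1−6/231)·0.775/6 = 1.3104556 × 10^-5
  D: (8249/22634)²·(1−912/8249)·1.651/912 = 2.1386979 × 10^-4
  A: (14154/22634)²·(1−421/14154)·1.41/421 = 0.0012707467
  → Var(ȳ_str) = 0.001497721.
Var(ȳ_srs) = (1 − 1339/22634)·2.167/1339 = 0.001522631.
deff = 0.001497721 / 0.001522631 = 0.9836.

0.9836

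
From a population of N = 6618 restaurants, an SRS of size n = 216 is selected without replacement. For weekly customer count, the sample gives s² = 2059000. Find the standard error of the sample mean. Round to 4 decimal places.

96.0275

Under SRS without replacement, Var(ȳ) = (1 − f)·s²/n with f = n/N = 216/6618 = 0.03263826.
Var(ȳ) = (1 − 0.03263826)·2059000/216 = 0.96736174·9532.4074 = 9221.2862.
SE(ȳ) = √(9221.2862) = 96.0275.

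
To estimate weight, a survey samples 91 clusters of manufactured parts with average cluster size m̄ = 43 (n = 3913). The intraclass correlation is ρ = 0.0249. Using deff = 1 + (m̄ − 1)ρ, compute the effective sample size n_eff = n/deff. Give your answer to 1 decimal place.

deff = 1 + (43 − 1)·0.0249 = 1 + 1.0458 = 2.0458.
n_eff = 3913 / 2.0458 = 1912.7.

1912.7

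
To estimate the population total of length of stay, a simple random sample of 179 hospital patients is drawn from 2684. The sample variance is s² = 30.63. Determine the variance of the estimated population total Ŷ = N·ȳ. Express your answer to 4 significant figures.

1.150 × 10^6

Var(Ŷ) = N²·Var(ȳ) = N²·(1 − n/N)·s²/n.
f = 179/2684 = 0.06669151; Var(ȳ) = 0.93330849·30.63/179 = 0.15970525.
Var(Ŷ) = 2684² · 0.15970525 = 1.1504936 × 10^6.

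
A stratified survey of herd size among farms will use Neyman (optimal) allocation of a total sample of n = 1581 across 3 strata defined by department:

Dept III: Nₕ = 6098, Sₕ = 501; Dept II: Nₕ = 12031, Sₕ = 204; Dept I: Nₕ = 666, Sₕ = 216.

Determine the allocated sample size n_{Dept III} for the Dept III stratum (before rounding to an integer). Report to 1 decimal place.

854.4

Neyman allocation: nₕ = n·NₕSₕ / Σⱼ NⱼSⱼ.
Σ NⱼSⱼ = 6098·501 + 12031·204 + 666·216 = 5.653278 × 10^6.
n_{Dept III} = 1581·6098·501 / (5.653278 × 10^6) = 854.4.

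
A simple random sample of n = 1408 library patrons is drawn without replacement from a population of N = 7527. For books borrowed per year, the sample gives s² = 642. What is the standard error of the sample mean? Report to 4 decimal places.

Under SRS without replacement, Var(ȳ) = (1 − f)·s²/n with f = n/N = 1408/7527 = 0.18705992.
Var(ȳ) = (1 − 0.18705992)·642/1408 = 0.81294008·0.45596591 = 0.37067296.
SE(ȳ) = √(0.37067296) = 0.6088.

0.6088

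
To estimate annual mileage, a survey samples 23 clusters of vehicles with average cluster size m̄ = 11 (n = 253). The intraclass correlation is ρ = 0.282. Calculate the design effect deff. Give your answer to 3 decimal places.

deff = 1 + (11 − 1)·0.282 = 1 + 2.82 = 3.82.

3.820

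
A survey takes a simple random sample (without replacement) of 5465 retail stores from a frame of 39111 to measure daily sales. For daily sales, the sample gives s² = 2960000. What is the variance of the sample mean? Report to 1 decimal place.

Under SRS without replacement, Var(ȳ) = (1 − f)·s²/n with f = n/N = 5465/39111 = 0.13973051.
Var(ȳ) = (1 − 0.13973051)·2960000/5465 = 0.86026949·541.62855 = 465.94651.

465.9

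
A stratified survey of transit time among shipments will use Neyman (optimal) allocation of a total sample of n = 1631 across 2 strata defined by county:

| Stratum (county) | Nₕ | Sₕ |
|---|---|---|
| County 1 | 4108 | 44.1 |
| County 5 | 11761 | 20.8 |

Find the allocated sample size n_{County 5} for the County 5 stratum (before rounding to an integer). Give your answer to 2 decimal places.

937.05

Neyman allocation: nₕ = n·NₕSₕ / Σⱼ NⱼSⱼ.
Σ NⱼSⱼ = 4108·44.1 + 11761·20.8 = 425791.6.
n_{County 5} = 1631·11761·20.8 / 425791.6 = 937.05.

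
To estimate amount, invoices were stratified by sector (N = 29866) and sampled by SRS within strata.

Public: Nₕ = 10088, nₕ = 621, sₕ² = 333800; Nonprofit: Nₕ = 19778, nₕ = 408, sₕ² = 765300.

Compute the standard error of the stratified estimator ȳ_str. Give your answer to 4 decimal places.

29.3798

Var(ȳ_str) = Σₕ Wₕ²(1 − fₕ)sₕ²/nₕ with Wₕ = Nₕ/N, N = 29866.
Public: Wₕ = 0.33777540; term = 0.33777540²·(1 − 0.06155829)·333800/621 = 57.551687.
Nonprofit: Wₕ = 0.66222460; term = 0.66222460²·(1 − 0.02062898)·765300/408 = 805.61848.
Sum = 863.17017.
SE = √(863.17017) = 29.3798.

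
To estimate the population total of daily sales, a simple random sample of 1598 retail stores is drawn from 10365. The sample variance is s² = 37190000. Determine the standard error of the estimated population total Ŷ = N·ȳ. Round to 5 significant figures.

1.4542 × 10^6

Var(Ŷ) = N²·Var(ȳ) = N²·(1 − n/N)·s²/n.
f = 1598/10365 = 0.15417270; Var(ȳ) = 0.84582730·37190000/1598 = 19684.804.
Var(Ŷ) = 10365² · 19684.804 = 2.114802 × 10^12.
SE(Ŷ) = √(2.114802 × 10^12) = 1.4542 × 10^6.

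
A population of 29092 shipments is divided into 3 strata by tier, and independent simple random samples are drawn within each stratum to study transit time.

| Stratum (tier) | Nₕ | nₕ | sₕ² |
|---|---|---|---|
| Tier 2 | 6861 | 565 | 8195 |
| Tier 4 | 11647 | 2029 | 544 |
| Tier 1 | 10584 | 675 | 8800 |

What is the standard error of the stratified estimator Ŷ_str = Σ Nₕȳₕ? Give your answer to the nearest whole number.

Var(Ŷ_str) = Σₕ Nₕ²(1 − fₕ)sₕ²/nₕ.
Tier 2: 6861²·(1 − 565/6861)·8195/565 = 6.2654555 × 10^8.
Tier 4: 11647²·(1 − 2029/11647)·544/2029 = 3.0034175 × 10^7.
Tier 1: 10584²·(1 − 675/10584)·8800/675 = 1.3672835 × 10^9.
Sum = 2.0238632 × 10^9.
SE = √(2.0238632 × 10^9) = 44987.

44987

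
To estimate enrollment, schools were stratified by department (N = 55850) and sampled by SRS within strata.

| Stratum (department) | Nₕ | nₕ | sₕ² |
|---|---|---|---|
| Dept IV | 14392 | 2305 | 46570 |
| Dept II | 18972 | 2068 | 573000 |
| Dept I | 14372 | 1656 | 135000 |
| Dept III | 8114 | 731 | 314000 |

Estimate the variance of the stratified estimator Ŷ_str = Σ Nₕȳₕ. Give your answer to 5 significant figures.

Var(Ŷ_str) = Σₕ Nₕ²(1 − fₕ)sₕ²/nₕ.
Dept IV: 14392²·(1 − 2305/14392)·46570/2305 = 3.5145925 × 10^9.
Dept II: 18972²·(1 − 2068/18972)·573000/2068 = 8.8860077 × 10^10.
Dept I: 14372²·(1 − 1656/14372)·135000/1656 = 1.4898453 × 10^10.
Dept III: 8114²·(1 − 731/8114)·314000/731 = 2.5732391 × 10^10.
Sum = 1.3300551 × 10^11.

1.3301 × 10^11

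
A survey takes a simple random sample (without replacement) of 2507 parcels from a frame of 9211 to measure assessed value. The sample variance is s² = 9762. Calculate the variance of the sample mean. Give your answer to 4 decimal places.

2.8341

Under SRS without replacement, Var(ȳ) = (1 − f)·s²/n with f = n/N = 2507/9211 = 0.27217457.
Var(ȳ) = (1 − 0.27217457)·9762/2507 = 0.72782543·3.8938971 = 2.8340773.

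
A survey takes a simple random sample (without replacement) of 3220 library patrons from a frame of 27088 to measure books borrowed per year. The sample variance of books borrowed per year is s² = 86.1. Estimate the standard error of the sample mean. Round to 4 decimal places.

Under SRS without replacement, Var(ȳ) = (1 − f)·s²/n with f = n/N = 3220/27088 = 0.11887183.
Var(ȳ) = (1 − 0.11887183)·86.1/3220 = 0.88112817·0.02673913 = 0.023560601.
SE(ȳ) = √(0.023560601) = 0.1535.

0.1535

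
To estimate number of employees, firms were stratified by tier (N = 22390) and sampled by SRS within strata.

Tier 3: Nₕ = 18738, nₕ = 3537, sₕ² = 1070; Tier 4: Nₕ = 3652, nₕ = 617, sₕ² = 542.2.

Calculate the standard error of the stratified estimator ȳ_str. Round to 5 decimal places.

Var(ȳ_str) = Σₕ Wₕ²(1 − fₕ)sₕ²/nₕ with Wₕ = Nₕ/N, N = 22390.
Tier 3: Wₕ = 0.83689147; term = 0.83689147²·(1 − 0.18876081)·1070/3537 = 0.17188419.
Tier 4: Wₕ = 0.16310853; term = 0.16310853²·(1 − 0.16894852)·542.2/617 = 0.019429232.
Sum = 0.19131342.
SE = √(0.19131342) = 0.43739.

0.43739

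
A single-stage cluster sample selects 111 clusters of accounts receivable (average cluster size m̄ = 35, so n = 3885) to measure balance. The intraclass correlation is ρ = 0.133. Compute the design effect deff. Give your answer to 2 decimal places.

deff = 1 + (35 − 1)·0.133 = 1 + 4.522 = 5.522.

5.52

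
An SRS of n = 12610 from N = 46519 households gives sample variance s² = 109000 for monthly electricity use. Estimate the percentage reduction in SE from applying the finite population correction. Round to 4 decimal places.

f = n/N = 12610/46519 = 0.27107204.
SE_no-fpc = √(s²/n) = 2.9400567; SE_fpc = √((1−f)s²/n) = 2.5101404.
Ratio = √(1−f) = 0.85377278. Reduction = 100·(1 − 0.85377278) = 14.6227%.

14.6227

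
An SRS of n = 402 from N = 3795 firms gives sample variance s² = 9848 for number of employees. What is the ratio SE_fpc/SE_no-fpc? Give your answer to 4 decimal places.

0.9456

f = n/N = 402/3795 = 0.10592885.
SE_no-fpc = √(s²/n) = 4.9494962; SE_fpc = √((1−f)s²/n) = 4.6800127.
Ratio = √(1−f) = 0.94555335.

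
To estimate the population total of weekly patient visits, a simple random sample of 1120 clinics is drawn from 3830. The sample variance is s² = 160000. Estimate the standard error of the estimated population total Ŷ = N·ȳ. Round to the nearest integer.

38507

Var(Ŷ) = N²·Var(ȳ) = N²·(1 − n/N)·s²/n.
f = 1120/3830 = 0.29242820; Var(ȳ) = 0.70757180·160000/1120 = 101.08169.
Var(Ŷ) = 3830² · 101.08169 = 1.4827572 × 10^9.
SE(Ŷ) = √(1.4827572 × 10^9) = 38507.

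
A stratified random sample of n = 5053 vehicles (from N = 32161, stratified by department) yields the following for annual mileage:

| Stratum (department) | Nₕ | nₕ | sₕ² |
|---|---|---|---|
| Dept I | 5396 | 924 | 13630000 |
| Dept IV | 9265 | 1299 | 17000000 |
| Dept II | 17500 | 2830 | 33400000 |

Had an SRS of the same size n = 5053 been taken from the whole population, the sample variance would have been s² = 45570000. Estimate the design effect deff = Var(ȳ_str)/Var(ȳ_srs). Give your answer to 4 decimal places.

0.5535

Var(ȳ_str) = Σ Wₕ²(1−fₕ)sₕ²/nₕ with Wₕ = Nₕ/32161:
  Dept I: (5396/32161)²·(1−924/5396)·13630000/924 = 344.14268
  Dept IV: (9265/32161)²·(1−1299/9265)·17000000/1299 = 933.82696
  Dept II: (17500/32161)²·(1−2830/17500)·33400000/2830 = 2929.3354
  → Var(ȳ_str) = 4207.305.
Var(ȳ_srs) = (1 − 5053/32161)·45570000/5053 = 7601.4714.
deff = 4207.305 / 7601.4714 = 0.5535.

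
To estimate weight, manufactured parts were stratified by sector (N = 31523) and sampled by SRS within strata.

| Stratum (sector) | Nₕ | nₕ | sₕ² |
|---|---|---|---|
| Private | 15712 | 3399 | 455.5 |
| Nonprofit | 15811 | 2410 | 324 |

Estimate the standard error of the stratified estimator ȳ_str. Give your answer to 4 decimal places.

0.2340

Var(ȳ_str) = Σₕ Wₕ²(1 − fₕ)sₕ²/nₕ with Wₕ = Nₕ/N, N = 31523.
Private: Wₕ = 0.49842972; term = 0.49842972²·(1 − 0.21633147)·455.5/3399 = 0.026090204.
Nonprofit: Wₕ = 0.50157028; term = 0.50157028²·(1 − 0.15242553)·324/2410 = 0.028666154.
Sum = 0.054756358.
SE = √(0.054756358) = 0.2340.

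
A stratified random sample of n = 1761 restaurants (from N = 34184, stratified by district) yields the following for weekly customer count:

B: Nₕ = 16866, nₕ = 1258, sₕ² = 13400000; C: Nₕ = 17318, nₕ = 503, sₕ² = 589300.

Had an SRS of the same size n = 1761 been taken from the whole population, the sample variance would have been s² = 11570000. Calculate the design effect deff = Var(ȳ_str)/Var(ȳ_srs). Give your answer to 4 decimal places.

Var(ȳ_str) = Σ Wₕ²(1−fₕ)sₕ²/nₕ with Wₕ = Nₕ/34184:
  B: (16866/34184)²·(1−1258/16866)·13400000/1258 = 2399.5939
  C: (17318/34184)²·(1−503/17318)·589300/503 = 291.95593
  → Var(ȳ_str) = 2691.5498.
Var(ȳ_srs) = (1 − 1761/34184)·11570000/1761 = 6231.6682.
deff = 2691.5498 / 6231.6682 = 0.4319.

0.4319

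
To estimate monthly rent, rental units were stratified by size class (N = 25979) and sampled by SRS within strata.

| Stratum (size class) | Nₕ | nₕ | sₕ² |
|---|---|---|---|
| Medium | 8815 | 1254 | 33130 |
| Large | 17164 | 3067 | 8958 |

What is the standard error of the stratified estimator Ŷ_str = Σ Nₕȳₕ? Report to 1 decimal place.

Var(Ŷ_str) = Σₕ Nₕ²(1 − fₕ)sₕ²/nₕ.
Medium: 8815²·(1 − 1254/8815)·33130/1254 = 1.7608625 × 10^9.
Large: 17164²·(1 − 3067/17164)·8958/3067 = 7.0671204 × 10^8.
Sum = 2.4675745 × 10^9.
SE = √(2.4675745 × 10^9) = 49674.7.

49674.7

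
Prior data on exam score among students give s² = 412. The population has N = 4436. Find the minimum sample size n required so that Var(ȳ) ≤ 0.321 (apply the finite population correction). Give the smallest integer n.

996

Without fpc, n₀ = s²/D = 412/0.321 = 1283.4891.
With fpc, (1 − n/N)·s²/n ≤ D requires n ≥ n₀/(1 + n₀/N) = 1283.4891/(1 + 1283.4891/4436) = 995.4661.
Rounding up, n = 996.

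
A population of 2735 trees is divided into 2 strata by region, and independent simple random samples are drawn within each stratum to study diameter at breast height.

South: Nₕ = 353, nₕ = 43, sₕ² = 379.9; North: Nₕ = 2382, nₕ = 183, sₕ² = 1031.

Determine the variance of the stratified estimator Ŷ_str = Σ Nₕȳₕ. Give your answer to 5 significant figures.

Var(Ŷ_str) = Σₕ Nₕ²(1 − fₕ)sₕ²/nₕ.
South: 353²·(1 − 43/353)·379.9/43 = 966801.33.
North: 2382²·(1 − 183/2382)·1031/183 = 2.9510364 × 10^7.
Sum = 3.0477165 × 10^7.

3.0477 × 10^7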